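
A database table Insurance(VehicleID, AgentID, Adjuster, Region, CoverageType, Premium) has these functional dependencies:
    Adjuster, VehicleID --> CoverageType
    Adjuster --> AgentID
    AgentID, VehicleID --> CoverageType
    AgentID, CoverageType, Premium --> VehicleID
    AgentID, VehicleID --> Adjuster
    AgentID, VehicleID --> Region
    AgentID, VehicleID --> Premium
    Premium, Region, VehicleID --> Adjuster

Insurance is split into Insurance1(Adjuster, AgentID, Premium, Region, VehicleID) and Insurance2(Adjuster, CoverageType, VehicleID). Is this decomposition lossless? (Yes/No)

Common attributes: {Adjuster, VehicleID}; their closure is {Adjuster, AgentID, CoverageType, Premium, Region, VehicleID}.
This includes all of Insurance1, so the common attributes are a superkey of Insurance1 — the join is lossless.

Yes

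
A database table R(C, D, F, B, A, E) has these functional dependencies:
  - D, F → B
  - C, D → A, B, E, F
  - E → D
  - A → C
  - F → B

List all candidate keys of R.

{A, D}, {A, E}, {C, D}, {C, E}

{A, D}⁺ = {A, B, C, D, E, F}, which is every attribute, so {A, D} is a candidate key.
{A, E}⁺ = {A, B, C, D, E, F}, which is every attribute, so {A, E} is a candidate key.
{C, D}⁺ = {A, B, C, D, E, F}, which is every attribute, so {C, D} is a candidate key.
{C, E}⁺ = {A, B, C, D, E, F}, which is every attribute, so {C, E} is a candidate key.
Any other superkey properly contains one of these, so there are no further candidate keys.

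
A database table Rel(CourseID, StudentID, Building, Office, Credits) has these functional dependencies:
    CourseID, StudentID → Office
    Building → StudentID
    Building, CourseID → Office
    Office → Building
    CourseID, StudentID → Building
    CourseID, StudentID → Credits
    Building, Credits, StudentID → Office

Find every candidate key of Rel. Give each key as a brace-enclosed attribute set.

No FD produces {CourseID}, so it must be in every candidate key.
Closure of {Building, CourseID} is {Building, CourseID, Credits, Office, StudentID}, the whole schema; {Building, CourseID} is a candidate key.
Closure of {CourseID, Office} is {Building, CourseID, Credits, Office, StudentID}, the whole schema; {CourseID, Office} is a candidate key.
Closure of {CourseID, StudentID} is {Building, CourseID, Credits, Office, StudentID}, the whole schema; {CourseID, StudentID} is a candidate key.
These are minimal and exhaustive — every other superkey contains one of them.

{Building, CourseID}, {CourseID, Office}, {CourseID, StudentID}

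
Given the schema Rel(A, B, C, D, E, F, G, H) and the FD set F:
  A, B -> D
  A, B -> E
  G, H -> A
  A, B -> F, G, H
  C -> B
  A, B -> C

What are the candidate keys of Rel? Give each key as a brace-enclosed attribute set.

{A, B}, {A, C}, {B, G, H}, {C, G, H}

{A, B}⁺ = {A, B, C, D, E, F, G, H} — all of the relation — so {A, B} is a candidate key.
{A, C}⁺ = {A, B, C, D, E, F, G, H} — all of the relation — so {A, C} is a candidate key.
{B, G, H}⁺ = {A, B, C, D, E, F, G, H} — all of the relation — so {B, G, H} is a candidate key.
{C, G, H}⁺ = {A, B, C, D, E, F, G, H} — all of the relation — so {C, G, H} is a candidate key.
These are minimal and exhaustive — every other superkey contains one of them.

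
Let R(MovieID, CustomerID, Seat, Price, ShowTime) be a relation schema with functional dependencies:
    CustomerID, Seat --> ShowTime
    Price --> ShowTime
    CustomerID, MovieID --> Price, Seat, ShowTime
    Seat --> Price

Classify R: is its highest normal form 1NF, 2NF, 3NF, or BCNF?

Candidate key: {CustomerID, MovieID}. Prime attributes: {CustomerID, MovieID}.
For CustomerID, Seat --> ShowTime we have {CustomerID, Seat}⁺ = {CustomerID, Price, Seat, ShowTime}; {CustomerID, Seat} is not a superkey, so BCNF fails.
CustomerID, Seat --> ShowTime determines the non-prime attribute {ShowTime} from a non-superkey — 3NF is violated.
Checking every proper subset of each key, none determines a non-prime attribute — 2NF is satisfied.

2NF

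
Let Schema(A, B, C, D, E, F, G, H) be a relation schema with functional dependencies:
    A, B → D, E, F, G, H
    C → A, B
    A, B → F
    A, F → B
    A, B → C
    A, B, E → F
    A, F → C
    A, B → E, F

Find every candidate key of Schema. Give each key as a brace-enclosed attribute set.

{C} is a candidate key since {C}⁺ = {A, B, C, D, E, F, G, H} covers every attribute.
{A, B} is a candidate key since {A, B}⁺ = {A, B, C, D, E, F, G, H} covers every attribute.
{A, F} is a candidate key since {A, F}⁺ = {A, B, C, D, E, F, G, H} covers every attribute.
Any other superkey properly contains one of these, so there are no further candidate keys.

{A, B}, {A, F}, {C}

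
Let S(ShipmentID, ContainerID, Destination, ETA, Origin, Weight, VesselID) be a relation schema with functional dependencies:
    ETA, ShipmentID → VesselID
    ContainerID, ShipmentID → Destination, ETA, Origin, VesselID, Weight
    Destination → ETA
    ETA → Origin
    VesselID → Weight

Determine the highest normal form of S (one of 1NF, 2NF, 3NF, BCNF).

2NF

Candidate key: {ContainerID, ShipmentID}. Prime attributes: {ContainerID, ShipmentID}.
ETA, ShipmentID → VesselID breaks BCNF: {ETA, ShipmentID}⁺ = {ETA, Origin, ShipmentID, VesselID, Weight}, so {ETA, ShipmentID} is not a superkey.
ETA, ShipmentID → VesselID has non-prime {VesselID} on the right and a non-superkey on the left, so 3NF fails.
No proper subset of a key has a non-prime attribute in its closure, so there is no partial dependency; 2NF holds.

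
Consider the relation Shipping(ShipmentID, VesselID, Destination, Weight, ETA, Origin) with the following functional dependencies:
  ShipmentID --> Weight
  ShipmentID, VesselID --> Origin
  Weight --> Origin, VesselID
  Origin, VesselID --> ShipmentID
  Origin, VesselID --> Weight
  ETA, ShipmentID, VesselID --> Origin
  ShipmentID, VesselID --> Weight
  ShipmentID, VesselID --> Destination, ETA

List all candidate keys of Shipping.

Closure of {ShipmentID} is {Destination, ETA, Origin, ShipmentID, VesselID, Weight}, the whole schema; {ShipmentID} is a candidate key.
Closure of {Weight} is {Destination, ETA, Origin, ShipmentID, VesselID, Weight}, the whole schema; {Weight} is a candidate key.
Closure of {Origin, VesselID} is {Destination, ETA, Origin, ShipmentID, VesselID, Weight}, the whole schema; {Origin, VesselID} is a candidate key.
These are minimal and exhaustive — every other superkey contains one of them.

{Origin, VesselID}, {ShipmentID}, {Weight}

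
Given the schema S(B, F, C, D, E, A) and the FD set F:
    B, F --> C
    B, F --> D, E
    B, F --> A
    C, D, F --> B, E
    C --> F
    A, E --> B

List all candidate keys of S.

{A, C, E}, {A, E, F}, {B, C}, {B, F}, {C, D}

{B, C} is a candidate key since {B, C}⁺ = {A, B, C, D, E, F} covers every attribute.
{B, F} is a candidate key since {B, F}⁺ = {A, B, C, D, E, F} covers every attribute.
{C, D} is a candidate key since {C, D}⁺ = {A, B, C, D, E, F} covers every attribute.
{A, C, E} is a candidate key since {A, C, E}⁺ = {A, B, C, D, E, F} covers every attribute.
{A, E, F} is a candidate key since {A, E, F}⁺ = {A, B, C, D, E, F} covers every attribute.
No proper subset of any of these is a key, and no other minimal superkey exists.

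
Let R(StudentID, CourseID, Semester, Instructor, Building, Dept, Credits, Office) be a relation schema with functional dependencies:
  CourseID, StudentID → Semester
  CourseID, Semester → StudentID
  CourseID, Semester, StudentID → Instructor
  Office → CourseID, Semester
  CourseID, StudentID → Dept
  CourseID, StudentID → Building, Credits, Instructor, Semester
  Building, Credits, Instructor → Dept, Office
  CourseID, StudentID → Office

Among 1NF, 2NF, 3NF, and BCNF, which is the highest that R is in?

BCNF

Candidate keys: {Building, Credits, Instructor}, {CourseID, Semester}, {CourseID, StudentID}, {Office}. Prime attributes: {Building, CourseID, Credits, Instructor, Office, Semester, StudentID}.
Every FD has a superkey on the left, so the relation is in BCNF.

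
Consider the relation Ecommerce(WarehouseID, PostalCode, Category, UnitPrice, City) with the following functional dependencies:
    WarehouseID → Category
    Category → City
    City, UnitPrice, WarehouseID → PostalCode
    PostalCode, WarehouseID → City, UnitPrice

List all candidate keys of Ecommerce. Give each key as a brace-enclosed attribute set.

{PostalCode, WarehouseID}, {UnitPrice, WarehouseID}

{WarehouseID} never appears on the right of any FD, so every key must include it.
{PostalCode, WarehouseID} is a candidate key since {PostalCode, WarehouseID}⁺ = {Category, City, PostalCode, UnitPrice, WarehouseID} covers every attribute.
{UnitPrice, WarehouseID} is a candidate key since {UnitPrice, WarehouseID}⁺ = {Category, City, PostalCode, UnitPrice, WarehouseID} covers every attribute.
No proper subset of any of these is a key, and no other minimal superkey exists.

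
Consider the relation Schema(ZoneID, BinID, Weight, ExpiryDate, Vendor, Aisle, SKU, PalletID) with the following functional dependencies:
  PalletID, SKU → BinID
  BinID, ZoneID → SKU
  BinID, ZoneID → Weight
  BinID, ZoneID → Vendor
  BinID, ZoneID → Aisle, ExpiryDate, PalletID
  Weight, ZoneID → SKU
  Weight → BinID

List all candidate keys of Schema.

Attributes never on any right-hand side: {ZoneID} — every candidate key must contain it.
{BinID, ZoneID} is a candidate key since {BinID, ZoneID}⁺ = {Aisle, BinID, ExpiryDate, PalletID, SKU, Vendor, Weight, ZoneID} covers every attribute.
{Weight, ZoneID} is a candidate key since {Weight, ZoneID}⁺ = {Aisle, BinID, ExpiryDate, PalletID, SKU, Vendor, Weight, ZoneID} covers every attribute.
{PalletID, SKU, ZoneID} is a candidate key since {PalletID, SKU, ZoneID}⁺ = {Aisle, BinID, ExpiryDate, PalletID, SKU, Vendor, Weight, ZoneID} covers every attribute.
These are minimal and exhaustive — every other superkey contains one of them.

{BinID, ZoneID}, {PalletID, SKU, ZoneID}, {Weight, ZoneID}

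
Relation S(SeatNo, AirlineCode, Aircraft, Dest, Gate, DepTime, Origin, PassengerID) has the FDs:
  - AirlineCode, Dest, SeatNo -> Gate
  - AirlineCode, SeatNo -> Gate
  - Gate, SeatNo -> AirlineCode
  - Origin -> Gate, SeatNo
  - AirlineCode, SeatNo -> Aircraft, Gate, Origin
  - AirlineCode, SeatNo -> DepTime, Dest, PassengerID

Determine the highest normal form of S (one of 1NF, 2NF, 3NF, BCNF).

Candidate keys: {AirlineCode, SeatNo}, {Gate, SeatNo}, {Origin}. Prime attributes: {AirlineCode, Gate, Origin, SeatNo}.
The left-hand side of every FD is a superkey, so BCNF is satisfied.

BCNF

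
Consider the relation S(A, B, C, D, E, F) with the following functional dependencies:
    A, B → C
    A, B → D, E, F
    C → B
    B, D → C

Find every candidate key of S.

{A, B}, {A, C}

No FD produces {A}, so it must be in every candidate key.
{A, B} is a candidate key since {A, B}⁺ = {A, B, C, D, E, F} covers every attribute.
{A, C} is a candidate key since {A, C}⁺ = {A, B, C, D, E, F} covers every attribute.
Any other superkey properly contains one of these, so there are no further candidate keys.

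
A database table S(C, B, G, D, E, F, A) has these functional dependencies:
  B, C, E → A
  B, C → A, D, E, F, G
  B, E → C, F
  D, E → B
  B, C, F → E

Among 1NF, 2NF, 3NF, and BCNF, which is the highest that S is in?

Candidate keys: {B, C}, {B, E}, {D, E}. Prime attributes: {B, C, D, E}.
Each dependency's left side is a superkey — BCNF holds.

BCNF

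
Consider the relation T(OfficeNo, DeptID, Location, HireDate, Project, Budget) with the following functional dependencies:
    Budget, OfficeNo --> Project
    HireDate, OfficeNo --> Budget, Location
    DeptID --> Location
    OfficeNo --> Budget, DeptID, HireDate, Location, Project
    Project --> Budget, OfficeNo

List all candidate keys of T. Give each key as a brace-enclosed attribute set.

{OfficeNo} is a candidate key since {OfficeNo}⁺ = {Budget, DeptID, HireDate, Location, OfficeNo, Project} covers every attribute.
{Project} is a candidate key since {Project}⁺ = {Budget, DeptID, HireDate, Location, OfficeNo, Project} covers every attribute.
No proper subset of any of these is a key, and no other minimal superkey exists.

{OfficeNo}, {Project}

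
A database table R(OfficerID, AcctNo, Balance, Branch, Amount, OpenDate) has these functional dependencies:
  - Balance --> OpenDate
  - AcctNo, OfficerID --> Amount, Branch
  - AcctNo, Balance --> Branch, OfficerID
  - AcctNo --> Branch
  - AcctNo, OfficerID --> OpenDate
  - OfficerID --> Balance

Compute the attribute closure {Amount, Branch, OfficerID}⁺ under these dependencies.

Start with {Amount, Branch, OfficerID}.
OfficerID --> Balance applies; add {Balance} → now {Amount, Balance, Branch, OfficerID}.
Balance --> OpenDate applies; add {OpenDate} → now {Amount, Balance, Branch, OfficerID, OpenDate}.
No further FD applies.

{Amount, Balance, Branch, OfficerID, OpenDate}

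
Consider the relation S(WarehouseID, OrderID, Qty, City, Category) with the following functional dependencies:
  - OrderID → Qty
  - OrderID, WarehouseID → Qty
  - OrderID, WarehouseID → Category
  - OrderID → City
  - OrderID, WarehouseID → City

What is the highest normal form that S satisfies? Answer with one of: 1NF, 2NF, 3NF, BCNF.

Candidate key: {OrderID, WarehouseID}. Prime attributes: {OrderID, WarehouseID}.
For OrderID → Qty we have {OrderID}⁺ = {City, OrderID, Qty}; {OrderID} is not a superkey, so BCNF fails.
Because {Qty} is non-prime and the left side of OrderID → Qty is not a superkey, the relation is not in 3NF.
The proper key subset {OrderID} of {OrderID, WarehouseID} determines non-prime {City, Qty}, so the relation is not even in 2NF.

1NF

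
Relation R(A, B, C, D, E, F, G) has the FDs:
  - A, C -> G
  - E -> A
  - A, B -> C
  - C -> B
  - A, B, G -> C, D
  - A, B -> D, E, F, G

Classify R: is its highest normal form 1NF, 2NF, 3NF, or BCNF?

3NF

Candidate keys: {A, B}, {A, C}, {B, E}, {C, E}. Prime attributes: {A, B, C, E}.
E -> A breaks BCNF: {E}⁺ = {A, E}, so {E} is not a superkey.
Its right-hand attributes {A} are all prime, as are those of every other non-superkey FD — the relation is in 3NF.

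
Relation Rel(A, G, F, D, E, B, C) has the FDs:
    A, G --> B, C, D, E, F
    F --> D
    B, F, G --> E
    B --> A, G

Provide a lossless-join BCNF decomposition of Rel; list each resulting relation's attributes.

Candidate keys of the original relation: {A, G}, {B}.
Within {A, B, C, D, E, F, G}: {F}⁺ ∩ {A, B, C, D, E, F, G} = {D, F}, not the whole set, so F --> D violates BCNF; decompose into {D, F} and {A, B, C, E, F, G}.
{D, F} has no BCNF violation.
{A, B, C, E, F, G} has no BCNF violation.

{A, B, C, E, F, G}; {D, F}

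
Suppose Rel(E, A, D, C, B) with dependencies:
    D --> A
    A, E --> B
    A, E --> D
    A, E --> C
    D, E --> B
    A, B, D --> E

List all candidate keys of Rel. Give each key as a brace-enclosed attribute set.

{A, E}, {B, D}, {D, E}

{A, E} is a candidate key since {A, E}⁺ = {A, B, C, D, E} covers every attribute.
{B, D} is a candidate key since {B, D}⁺ = {A, B, C, D, E} covers every attribute.
{D, E} is a candidate key since {D, E}⁺ = {A, B, C, D, E} covers every attribute.
No proper subset of any of these is a key, and no other minimal superkey exists.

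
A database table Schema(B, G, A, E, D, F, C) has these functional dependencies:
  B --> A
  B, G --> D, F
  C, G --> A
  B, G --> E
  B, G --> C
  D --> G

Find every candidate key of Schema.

{B, D}, {B, G}

No FD produces {B}, so it must be in every candidate key.
{B, D}⁺ = {A, B, C, D, E, F, G}, which is every attribute, so {B, D} is a candidate key.
{B, G}⁺ = {A, B, C, D, E, F, G}, which is every attribute, so {B, G} is a candidate key.
No proper subset of any of these is a key, and no other minimal superkey exists.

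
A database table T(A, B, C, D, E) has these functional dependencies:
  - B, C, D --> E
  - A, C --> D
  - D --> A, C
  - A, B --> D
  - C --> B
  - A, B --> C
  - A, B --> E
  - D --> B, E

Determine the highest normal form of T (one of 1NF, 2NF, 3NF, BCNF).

3NF

Candidate keys: {A, B}, {A, C}, {D}. Prime attributes: {A, B, C, D}.
For C --> B we have {C}⁺ = {B, C}; {C} is not a superkey, so BCNF fails.
Since {B} ⊆ prime attributes and every other non-superkey FD also has a prime right side, the schema is in 3NF.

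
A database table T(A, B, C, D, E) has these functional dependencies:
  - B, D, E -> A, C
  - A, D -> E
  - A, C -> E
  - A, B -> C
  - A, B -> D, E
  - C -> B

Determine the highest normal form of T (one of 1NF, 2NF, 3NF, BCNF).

Candidate keys: {A, B}, {A, C}, {B, D, E}, {C, D, E}. Prime attributes: {A, B, C, D, E}.
A, D -> E: {A, D}⁺ = {A, D, E}, which is not all of the attributes, so the left side is not a superkey — BCNF is violated.
Its right-hand attributes {E} are all prime, as are those of every other non-superkey FD — the relation is in 3NF.

3NF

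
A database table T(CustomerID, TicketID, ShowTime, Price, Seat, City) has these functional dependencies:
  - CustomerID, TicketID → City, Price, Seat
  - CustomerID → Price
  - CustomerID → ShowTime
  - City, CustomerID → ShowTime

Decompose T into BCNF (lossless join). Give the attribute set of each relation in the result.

Candidate key of the original relation: {CustomerID, TicketID}.
{City, CustomerID, Price, Seat, ShowTime, TicketID}: {CustomerID} determines {CustomerID, Price, ShowTime} here but is not a superkey — split on CustomerID → Price, ShowTime, giving {CustomerID, Price, ShowTime} and {City, CustomerID, Seat, TicketID}.
{CustomerID, Price, ShowTime} is in BCNF.
{City, CustomerID, Seat, TicketID} is in BCNF.

{City, CustomerID, Seat, TicketID}; {CustomerID, Price, ShowTime}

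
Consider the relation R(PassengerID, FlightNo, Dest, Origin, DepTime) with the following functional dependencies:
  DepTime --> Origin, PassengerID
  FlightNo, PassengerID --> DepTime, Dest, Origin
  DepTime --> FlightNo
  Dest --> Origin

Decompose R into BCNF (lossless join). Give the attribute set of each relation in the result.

Candidate keys of the original relation: {DepTime}, {FlightNo, PassengerID}.
In {DepTime, Dest, FlightNo, Origin, PassengerID}, {Dest} is not a superkey ({Dest}⁺ restricted to this set is {Dest, Origin}), so split on Dest --> Origin into {Dest, Origin} and {DepTime, Dest, FlightNo, PassengerID}.
{Dest, Origin}: every determinant is a superkey — BCNF.
{DepTime, Dest, FlightNo, PassengerID}: every determinant is a superkey — BCNF.

{DepTime, Dest, FlightNo, PassengerID}; {Dest, Origin}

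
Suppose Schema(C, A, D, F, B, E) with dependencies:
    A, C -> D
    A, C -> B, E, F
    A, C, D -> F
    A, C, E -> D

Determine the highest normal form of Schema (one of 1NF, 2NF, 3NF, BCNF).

BCNF

Candidate key: {A, C}. Prime attributes: {A, C}.
Each dependency's left side is a superkey — BCNF holds.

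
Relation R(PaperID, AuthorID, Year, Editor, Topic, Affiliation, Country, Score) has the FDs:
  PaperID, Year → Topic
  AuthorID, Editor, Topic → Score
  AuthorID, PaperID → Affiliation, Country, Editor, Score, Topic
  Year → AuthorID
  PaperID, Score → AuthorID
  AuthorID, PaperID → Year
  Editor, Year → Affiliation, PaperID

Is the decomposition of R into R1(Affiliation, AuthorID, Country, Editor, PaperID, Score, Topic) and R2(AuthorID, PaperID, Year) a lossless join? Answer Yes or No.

R1 ∩ R2 = {AuthorID, PaperID}; its closure under F is {Affiliation, AuthorID, Country, Editor, PaperID, Score, Topic, Year}.
This includes all of R1, so the common attributes are a superkey of R1 — the join is lossless.

Yes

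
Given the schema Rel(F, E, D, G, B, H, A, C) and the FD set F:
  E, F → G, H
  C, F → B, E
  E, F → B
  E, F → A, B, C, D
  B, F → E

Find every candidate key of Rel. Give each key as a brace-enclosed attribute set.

{B, F}, {C, F}, {E, F}

No FD produces {F}, so it must be in every candidate key.
{B, F}⁺ = {A, B, C, D, E, F, G, H} — all of the relation — so {B, F} is a candidate key.
{C, F}⁺ = {A, B, C, D, E, F, G, H} — all of the relation — so {C, F} is a candidate key.
{E, F}⁺ = {A, B, C, D, E, F, G, H} — all of the relation — so {E, F} is a candidate key.
Any other superkey properly contains one of these, so there are no further candidate keys.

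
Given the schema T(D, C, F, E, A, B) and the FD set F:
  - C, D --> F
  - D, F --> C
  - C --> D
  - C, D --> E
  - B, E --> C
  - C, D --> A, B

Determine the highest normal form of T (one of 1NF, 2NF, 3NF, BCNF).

Candidate keys: {B, E}, {C}, {D, F}. Prime attributes: {B, C, D, E, F}.
The left-hand side of every FD is a superkey, so BCNF is satisfied.

BCNF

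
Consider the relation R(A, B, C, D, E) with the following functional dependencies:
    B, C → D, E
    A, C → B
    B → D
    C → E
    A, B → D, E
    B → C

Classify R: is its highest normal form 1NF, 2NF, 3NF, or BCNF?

1NF

Candidate keys: {A, B}, {A, C}. Prime attributes: {A, B, C}.
For B, C → D, E we have {B, C}⁺ = {B, C, D, E}; {B, C} is not a superkey, so BCNF fails.
B, C → D, E determines the non-prime attributes {D, E} from a non-superkey — 3NF is violated.
Since {B} ⊂ {A, B} and {B}⁺ ⊇ {D, E} with {D, E} non-prime, there is a partial dependency; 2NF fails.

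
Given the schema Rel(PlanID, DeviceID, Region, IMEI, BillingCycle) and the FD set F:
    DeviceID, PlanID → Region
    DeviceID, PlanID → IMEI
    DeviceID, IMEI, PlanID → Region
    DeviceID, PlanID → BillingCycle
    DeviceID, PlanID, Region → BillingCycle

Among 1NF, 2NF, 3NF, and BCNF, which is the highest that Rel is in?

BCNF

Candidate key: {DeviceID, PlanID}. Prime attributes: {DeviceID, PlanID}.
The left-hand side of every FD is a superkey, so BCNF is satisfied.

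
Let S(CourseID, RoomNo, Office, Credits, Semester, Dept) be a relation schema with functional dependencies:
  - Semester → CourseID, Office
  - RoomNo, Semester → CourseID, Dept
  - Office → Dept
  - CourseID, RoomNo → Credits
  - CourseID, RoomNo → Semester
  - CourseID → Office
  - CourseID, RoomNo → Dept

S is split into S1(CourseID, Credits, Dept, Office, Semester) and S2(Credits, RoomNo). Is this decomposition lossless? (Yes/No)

No

S1 ∩ S2 = {Credits}; its closure under F is {Credits}.
S1 ⊄ {Credits} and S2 ⊄ {Credits}, so the split is lossy.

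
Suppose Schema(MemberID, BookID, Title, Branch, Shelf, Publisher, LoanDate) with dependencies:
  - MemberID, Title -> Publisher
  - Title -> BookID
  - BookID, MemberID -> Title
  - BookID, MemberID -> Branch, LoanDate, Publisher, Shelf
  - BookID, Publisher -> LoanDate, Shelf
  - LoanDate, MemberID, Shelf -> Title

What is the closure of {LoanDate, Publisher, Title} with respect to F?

{BookID, LoanDate, Publisher, Shelf, Title}

Start with {LoanDate, Publisher, Title}.
Title -> BookID applies; add {BookID} → now {BookID, LoanDate, Publisher, Title}.
BookID, Publisher -> LoanDate, Shelf applies; add {Shelf} → now {BookID, LoanDate, Publisher, Shelf, Title}.
No further FD applies.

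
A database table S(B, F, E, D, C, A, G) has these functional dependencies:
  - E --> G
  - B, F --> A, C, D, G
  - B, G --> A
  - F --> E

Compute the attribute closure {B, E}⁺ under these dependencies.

Start with {B, E}.
E --> G applies; add {G} → now {B, E, G}.
B, G --> A applies; add {A} → now {A, B, E, G}.
No further FD applies.

{A, B, E, G}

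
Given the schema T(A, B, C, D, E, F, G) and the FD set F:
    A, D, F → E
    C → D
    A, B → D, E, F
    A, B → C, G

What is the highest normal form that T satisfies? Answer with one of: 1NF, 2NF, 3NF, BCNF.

2NF

Candidate key: {A, B}. Prime attributes: {A, B}.
For A, D, F → E we have {A, D, F}⁺ = {A, D, E, F}; {A, D, F} is not a superkey, so BCNF fails.
Because {E} is non-prime and the left side of A, D, F → E is not a superkey, the relation is not in 3NF.
Checking every proper subset of each key, none determines a non-prime attribute — 2NF is satisfied.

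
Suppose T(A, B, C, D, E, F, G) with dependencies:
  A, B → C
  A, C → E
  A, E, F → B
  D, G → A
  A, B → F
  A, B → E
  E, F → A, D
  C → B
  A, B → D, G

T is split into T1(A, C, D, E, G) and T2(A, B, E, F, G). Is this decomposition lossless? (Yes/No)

The shared attributes are {A, E, G} and {A, E, G}⁺ = {A, E, G}.
Neither T1 nor T2 is contained in that closure, so the decomposition is lossy.

No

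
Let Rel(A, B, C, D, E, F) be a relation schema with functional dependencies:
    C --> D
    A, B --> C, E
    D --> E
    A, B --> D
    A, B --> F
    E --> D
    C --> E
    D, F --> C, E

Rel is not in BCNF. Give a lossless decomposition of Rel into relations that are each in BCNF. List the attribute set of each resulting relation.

{A, B, C, F}; {C, D}; {D, E}

Candidate key of the original relation: {A, B}.
Within {A, B, C, D, E, F}: {C}⁺ ∩ {A, B, C, D, E, F} = {C, D, E}, not the whole set, so C --> D, E violates BCNF; decompose into {C, D, E} and {A, B, C, F}.
Within {C, D, E}: {D}⁺ ∩ {C, D, E} = {D, E}, not the whole set, so D --> E violates BCNF; decompose into {D, E} and {C, D}.
{D, E}: every determinant is a superkey — BCNF.
{C, D}: every determinant is a superkey — BCNF.
{A, B, C, F}: every determinant is a superkey — BCNF.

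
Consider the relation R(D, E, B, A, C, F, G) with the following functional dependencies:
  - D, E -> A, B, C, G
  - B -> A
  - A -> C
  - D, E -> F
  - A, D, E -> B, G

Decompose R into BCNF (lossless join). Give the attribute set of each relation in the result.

Candidate key of the original relation: {D, E}.
In {A, B, C, D, E, F, G}, {B} is not a superkey ({B}⁺ restricted to this set is {A, B, C}), so split on B -> A, C into {A, B, C} and {B, D, E, F, G}.
In {A, B, C}, {A} is not a superkey ({A}⁺ restricted to this set is {A, C}), so split on A -> C into {A, C} and {A, B}.
{A, C} has no BCNF violation.
{A, B} has no BCNF violation.
{B, D, E, F, G} has no BCNF violation.

{A, B}; {A, C}; {B, D, E, F, G}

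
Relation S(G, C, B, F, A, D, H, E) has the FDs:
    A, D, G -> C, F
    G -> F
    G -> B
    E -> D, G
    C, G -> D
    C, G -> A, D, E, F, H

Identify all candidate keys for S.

{A, D, G}, {A, E}, {C, E}, {C, G}

{A, E} is a candidate key since {A, E}⁺ = {A, B, C, D, E, F, G, H} covers every attribute.
{C, E} is a candidate key since {C, E}⁺ = {A, B, C, D, E, F, G, H} covers every attribute.
{C, G} is a candidate key since {C, G}⁺ = {A, B, C, D, E, F, G, H} covers every attribute.
{A, D, G} is a candidate key since {A, D, G}⁺ = {A, B, C, D, E, F, G, H} covers every attribute.
Any other superkey properly contains one of these, so there are no further candidate keys.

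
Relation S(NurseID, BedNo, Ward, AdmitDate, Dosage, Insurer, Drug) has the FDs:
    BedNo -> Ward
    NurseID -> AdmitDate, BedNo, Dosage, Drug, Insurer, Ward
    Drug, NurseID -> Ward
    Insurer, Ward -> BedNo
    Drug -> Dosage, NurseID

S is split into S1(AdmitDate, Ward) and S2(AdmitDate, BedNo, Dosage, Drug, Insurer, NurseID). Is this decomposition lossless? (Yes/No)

S1 ∩ S2 = {AdmitDate}; its closure under F is {AdmitDate}.
The closure covers neither S1 nor S2 entirely; the join is not lossless.

No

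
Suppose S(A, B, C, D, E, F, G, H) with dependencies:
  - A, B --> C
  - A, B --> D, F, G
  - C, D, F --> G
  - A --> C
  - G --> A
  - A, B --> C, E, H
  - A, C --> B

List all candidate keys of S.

{A}⁺ = {A, B, C, D, E, F, G, H} — all of the relation — so {A} is a candidate key.
{G}⁺ = {A, B, C, D, E, F, G, H} — all of the relation — so {G} is a candidate key.
{C, D, F}⁺ = {A, B, C, D, E, F, G, H} — all of the relation — so {C, D, F} is a candidate key.
These are minimal and exhaustive — every other superkey contains one of them.

{A}, {C, D, F}, {G}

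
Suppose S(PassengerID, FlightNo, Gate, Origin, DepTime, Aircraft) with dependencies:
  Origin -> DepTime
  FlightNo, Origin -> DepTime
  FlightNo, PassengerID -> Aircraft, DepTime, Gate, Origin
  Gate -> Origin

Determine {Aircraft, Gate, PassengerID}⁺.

Start with {Aircraft, Gate, PassengerID}.
Gate -> Origin applies; add {Origin} → now {Aircraft, Gate, Origin, PassengerID}.
Origin -> DepTime applies; add {DepTime} → now {Aircraft, DepTime, Gate, Origin, PassengerID}.
No further FD applies.

{Aircraft, DepTime, Gate, Origin, PassengerID}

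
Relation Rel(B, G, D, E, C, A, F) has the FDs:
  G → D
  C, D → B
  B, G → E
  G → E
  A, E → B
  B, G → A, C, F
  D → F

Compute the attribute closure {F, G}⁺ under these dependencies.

{D, E, F, G}

Start with {F, G}.
G → D applies; add {D} → now {D, F, G}.
G → E applies; add {E} → now {D, E, F, G}.
No further FD applies.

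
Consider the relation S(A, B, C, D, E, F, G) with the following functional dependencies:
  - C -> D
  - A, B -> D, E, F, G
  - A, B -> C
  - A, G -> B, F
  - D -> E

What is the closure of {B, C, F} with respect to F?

{B, C, D, E, F}

Start with {B, C, F}.
C -> D applies; add {D} → now {B, C, D, F}.
D -> E applies; add {E} → now {B, C, D, E, F}.
No further FD applies.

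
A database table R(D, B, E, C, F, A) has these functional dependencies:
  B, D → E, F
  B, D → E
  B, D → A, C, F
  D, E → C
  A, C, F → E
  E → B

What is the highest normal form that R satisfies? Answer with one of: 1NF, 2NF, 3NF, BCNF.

Candidate keys: {A, C, D, F}, {B, D}, {D, E}. Prime attributes: {A, B, C, D, E, F}.
A, C, F → E breaks BCNF: {A, C, F}⁺ = {A, B, C, E, F}, so {A, C, F} is not a superkey.
But every attribute on its right side ({E}) is prime, and the same holds for every other non-superkey FD, so 3NF still holds.

3NF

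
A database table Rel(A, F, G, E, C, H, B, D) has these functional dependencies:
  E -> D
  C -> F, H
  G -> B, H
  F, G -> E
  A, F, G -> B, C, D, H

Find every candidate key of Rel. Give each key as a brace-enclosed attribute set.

{A, C, G}, {A, F, G}

Attributes never on any right-hand side: {A, G} — every candidate key must contain all of them.
Closure of {A, C, G} is {A, B, C, D, E, F, G, H}, the whole schema; {A, C, G} is a candidate key.
Closure of {A, F, G} is {A, B, C, D, E, F, G, H}, the whole schema; {A, F, G} is a candidate key.
Any other superkey properly contains one of these, so there are no further candidate keys.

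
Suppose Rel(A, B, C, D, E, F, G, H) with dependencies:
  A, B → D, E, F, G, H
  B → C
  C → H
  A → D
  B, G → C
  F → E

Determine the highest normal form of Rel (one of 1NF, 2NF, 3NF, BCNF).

Candidate key: {A, B}. Prime attributes: {A, B}.
B → C breaks BCNF: {B}⁺ = {B, C, H}, so {B} is not a superkey.
B → C has non-prime {C} on the right and a non-superkey on the left, so 3NF fails.
The proper key subset {A} of {A, B} determines non-prime {D}, so the relation is not even in 2NF.

1NF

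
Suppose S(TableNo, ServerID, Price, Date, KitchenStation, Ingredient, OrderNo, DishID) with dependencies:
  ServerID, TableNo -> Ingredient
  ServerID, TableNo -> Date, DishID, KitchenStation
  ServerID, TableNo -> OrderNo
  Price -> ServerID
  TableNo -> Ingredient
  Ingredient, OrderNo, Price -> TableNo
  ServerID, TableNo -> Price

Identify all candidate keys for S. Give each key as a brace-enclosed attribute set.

Closure of {Price, TableNo} is {Date, DishID, Ingredient, KitchenStation, OrderNo, Price, ServerID, TableNo}, the whole schema; {Price, TableNo} is a candidate key.
Closure of {ServerID, TableNo} is {Date, DishID, Ingredient, KitchenStation, OrderNo, Price, ServerID, TableNo}, the whole schema; {ServerID, TableNo} is a candidate key.
Closure of {Ingredient, OrderNo, Price} is {Date, DishID, Ingredient, KitchenStation, OrderNo, Price, ServerID, TableNo}, the whole schema; {Ingredient, OrderNo, Price} is a candidate key.
No proper subset of any of these is a key, and no other minimal superkey exists.

{Ingredient, OrderNo, Price}, {Price, TableNo}, {ServerID, TableNo}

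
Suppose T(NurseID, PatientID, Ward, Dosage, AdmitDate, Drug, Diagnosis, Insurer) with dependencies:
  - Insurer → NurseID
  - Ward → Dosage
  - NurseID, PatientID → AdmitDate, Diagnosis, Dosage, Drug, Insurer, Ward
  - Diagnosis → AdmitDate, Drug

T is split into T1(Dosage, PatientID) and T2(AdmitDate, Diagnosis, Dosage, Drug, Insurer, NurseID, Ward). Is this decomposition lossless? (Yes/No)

Common attributes: {Dosage}; their closure is {Dosage}.
T1 ⊄ {Dosage} and T2 ⊄ {Dosage}, so the split is lossy.

No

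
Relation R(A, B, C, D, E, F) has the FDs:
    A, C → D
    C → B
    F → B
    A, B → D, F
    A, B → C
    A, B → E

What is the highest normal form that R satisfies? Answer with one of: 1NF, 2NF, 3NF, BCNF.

3NF

Candidate keys: {A, B}, {A, C}, {A, F}. Prime attributes: {A, B, C, F}.
For C → B we have {C}⁺ = {B, C}; {C} is not a superkey, so BCNF fails.
Since {B} ⊆ prime attributes and every other non-superkey FD also has a prime right side, the schema is in 3NF.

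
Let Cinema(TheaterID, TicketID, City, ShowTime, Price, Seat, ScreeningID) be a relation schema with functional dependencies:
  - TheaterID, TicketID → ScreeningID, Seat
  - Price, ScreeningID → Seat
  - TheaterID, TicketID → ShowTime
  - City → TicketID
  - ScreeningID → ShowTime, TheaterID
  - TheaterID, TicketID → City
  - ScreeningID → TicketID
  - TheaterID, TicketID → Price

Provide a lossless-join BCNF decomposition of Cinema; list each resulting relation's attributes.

Candidate keys of the original relation: {City, TheaterID}, {ScreeningID}, {TheaterID, TicketID}.
In {City, Price, ScreeningID, Seat, ShowTime, TheaterID, TicketID}, {City} is not a superkey ({City}⁺ restricted to this set is {City, TicketID}), so split on City → TicketID into {City, TicketID} and {City, Price, ScreeningID, Seat, ShowTime, TheaterID}.
{City, TicketID}: every determinant is a superkey — BCNF.
{City, Price, ScreeningID, Seat, ShowTime, TheaterID}: every determinant is a superkey — BCNF.

{City, Price, ScreeningID, Seat, ShowTime, TheaterID}; {City, TicketID}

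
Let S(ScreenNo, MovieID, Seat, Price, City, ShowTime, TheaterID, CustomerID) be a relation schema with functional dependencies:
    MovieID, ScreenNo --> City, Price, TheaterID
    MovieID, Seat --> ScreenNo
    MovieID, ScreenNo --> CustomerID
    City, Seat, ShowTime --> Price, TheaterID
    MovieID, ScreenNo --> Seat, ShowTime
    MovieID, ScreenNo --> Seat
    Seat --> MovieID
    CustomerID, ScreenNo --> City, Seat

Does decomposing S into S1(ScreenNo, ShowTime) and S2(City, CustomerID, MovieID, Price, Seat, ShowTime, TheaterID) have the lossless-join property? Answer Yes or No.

S1 ∩ S2 = {ShowTime}; its closure under F is {ShowTime}.
S1 ⊄ {ShowTime} and S2 ⊄ {ShowTime}, so the split is lossy.

No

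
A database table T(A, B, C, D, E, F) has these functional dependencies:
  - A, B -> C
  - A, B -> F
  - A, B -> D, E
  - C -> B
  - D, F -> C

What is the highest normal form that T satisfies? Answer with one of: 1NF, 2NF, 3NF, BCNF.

3NF

Candidate keys: {A, B}, {A, C}, {A, D, F}. Prime attributes: {A, B, C, D, F}.
For C -> B we have {C}⁺ = {B, C}; {C} is not a superkey, so BCNF fails.
Its right-hand attributes {B} are all prime, as are those of every other non-superkey FD — the relation is in 3NF.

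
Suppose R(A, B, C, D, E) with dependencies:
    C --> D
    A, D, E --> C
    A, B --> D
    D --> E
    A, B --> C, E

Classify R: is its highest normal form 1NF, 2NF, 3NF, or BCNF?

Candidate key: {A, B}. Prime attributes: {A, B}.
C --> D breaks BCNF: {C}⁺ = {C, D, E}, so {C} is not a superkey.
C --> D has non-prime {D} on the right and a non-superkey on the left, so 3NF fails.
Checking every proper subset of each key, none determines a non-prime attribute — 2NF is satisfied.

2NF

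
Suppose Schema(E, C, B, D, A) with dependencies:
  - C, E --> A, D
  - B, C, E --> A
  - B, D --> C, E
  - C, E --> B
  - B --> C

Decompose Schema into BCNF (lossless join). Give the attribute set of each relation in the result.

Candidate keys of the original relation: {B, D}, {B, E}, {C, E}.
{A, B, C, D, E}: {B} determines {B, C} here but is not a superkey — split on B --> C, giving {B, C} and {A, B, D, E}.
{B, C}: every determinant is a superkey — BCNF.
{A, B, D, E}: every determinant is a superkey — BCNF.

{A, B, D, E}; {B, C}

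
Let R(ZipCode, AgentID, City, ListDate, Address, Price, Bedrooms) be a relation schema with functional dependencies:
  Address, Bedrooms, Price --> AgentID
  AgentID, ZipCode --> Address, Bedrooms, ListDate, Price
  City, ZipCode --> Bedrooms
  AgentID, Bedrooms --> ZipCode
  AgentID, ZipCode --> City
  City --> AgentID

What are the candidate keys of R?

{AgentID, Bedrooms}⁺ = {Address, AgentID, Bedrooms, City, ListDate, Price, ZipCode}, which is every attribute, so {AgentID, Bedrooms} is a candidate key.
{AgentID, ZipCode}⁺ = {Address, AgentID, Bedrooms, City, ListDate, Price, ZipCode}, which is every attribute, so {AgentID, ZipCode} is a candidate key.
{Bedrooms, City}⁺ = {Address, AgentID, Bedrooms, City, ListDate, Price, ZipCode}, which is every attribute, so {Bedrooms, City} is a candidate key.
{City, ZipCode}⁺ = {Address, AgentID, Bedrooms, City, ListDate, Price, ZipCode}, which is every attribute, so {City, ZipCode} is a candidate key.
{Address, Bedrooms, Price}⁺ = {Address, AgentID, Bedrooms, City, ListDate, Price, ZipCode}, which is every attribute, so {Address, Bedrooms, Price} is a candidate key.
No proper subset of any of these is a key, and no other minimal superkey exists.

{Address, Bedrooms, Price}, {AgentID, Bedrooms}, {AgentID, ZipCode}, {Bedrooms, City}, {City, ZipCode}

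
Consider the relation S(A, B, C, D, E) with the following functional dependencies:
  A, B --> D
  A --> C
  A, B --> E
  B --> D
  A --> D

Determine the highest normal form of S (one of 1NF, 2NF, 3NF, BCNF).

Candidate key: {A, B}. Prime attributes: {A, B}.
A --> C: {A}⁺ = {A, C, D}, which is not all of the attributes, so the left side is not a superkey — BCNF is violated.
A --> C determines the non-prime attribute {C} from a non-superkey — 3NF is violated.
The proper key subset {A} of {A, B} determines non-prime {C, D}, so the relation is not even in 2NF.

1NF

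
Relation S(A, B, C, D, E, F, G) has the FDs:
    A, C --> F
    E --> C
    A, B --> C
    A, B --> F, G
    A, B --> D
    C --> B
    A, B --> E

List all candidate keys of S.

{A, B}, {A, C}, {A, E}

{A} never appears on the right of any FD, so every key must include it.
Closure of {A, B} is {A, B, C, D, E, F, G}, the whole schema; {A, B} is a candidate key.
Closure of {A, C} is {A, B, C, D, E, F, G}, the whole schema; {A, C} is a candidate key.
Closure of {A, E} is {A, B, C, D, E, F, G}, the whole schema; {A, E} is a candidate key.
No proper subset of any of these is a key, and no other minimal superkey exists.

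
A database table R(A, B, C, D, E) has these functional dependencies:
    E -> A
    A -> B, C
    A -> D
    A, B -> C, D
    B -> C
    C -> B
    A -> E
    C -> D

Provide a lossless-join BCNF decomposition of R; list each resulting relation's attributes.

{A, B, E}; {B, C, D}

Candidate keys of the original relation: {A}, {E}.
In {A, B, C, D, E}, {B} is not a superkey ({B}⁺ restricted to this set is {B, C, D}), so split on B -> C, D into {B, C, D} and {A, B, E}.
{B, C, D} is in BCNF.
{A, B, E} is in BCNF.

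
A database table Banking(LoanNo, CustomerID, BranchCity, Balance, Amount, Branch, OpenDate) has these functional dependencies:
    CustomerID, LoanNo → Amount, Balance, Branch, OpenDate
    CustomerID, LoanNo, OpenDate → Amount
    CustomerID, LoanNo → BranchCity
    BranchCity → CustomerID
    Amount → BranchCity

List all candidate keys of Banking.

Attributes never on any right-hand side: {LoanNo} — every candidate key must contain it.
{Amount, LoanNo}⁺ = {Amount, Balance, Branch, BranchCity, CustomerID, LoanNo, OpenDate} — all of the relation — so {Amount, LoanNo} is a candidate key.
{BranchCity, LoanNo}⁺ = {Amount, Balance, Branch, BranchCity, CustomerID, LoanNo, OpenDate} — all of the relation — so {BranchCity, LoanNo} is a candidate key.
{CustomerID, LoanNo}⁺ = {Amount, Balance, Branch, BranchCity, CustomerID, LoanNo, OpenDate} — all of the relation — so {CustomerID, LoanNo} is a candidate key.
These are minimal and exhaustive — every other superkey contains one of them.

{Amount, LoanNo}, {BranchCity, LoanNo}, {CustomerID, LoanNo}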